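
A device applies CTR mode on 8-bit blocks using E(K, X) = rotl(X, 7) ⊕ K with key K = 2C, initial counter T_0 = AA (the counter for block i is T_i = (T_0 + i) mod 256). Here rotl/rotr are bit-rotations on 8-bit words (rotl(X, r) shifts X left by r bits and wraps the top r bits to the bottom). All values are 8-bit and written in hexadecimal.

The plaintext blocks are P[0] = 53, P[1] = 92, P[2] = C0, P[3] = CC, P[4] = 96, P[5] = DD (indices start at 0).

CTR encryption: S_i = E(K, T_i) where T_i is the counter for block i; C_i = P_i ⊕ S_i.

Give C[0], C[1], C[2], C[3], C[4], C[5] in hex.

C[0]: T = AA, S = E(K, T) = 79; 53 ⊕ 79 = 2A.
C[1]: T = AB, S = E(K, T) = F9; 92 ⊕ F9 = 6B.
C[2]: T = AC, S = E(K, T) = 7A; C0 ⊕ 7A = BA.
C[3]: T = AD, S = E(K, T) = FA; CC ⊕ FA = 36.
C[4]: T = AE, S = E(K, T) = 7B; 96 ⊕ 7B = ED.
C[5]: T = AF, S = E(K, T) = FB; DD ⊕ FB = 26.

C[0] = 2A, C[1] = 6B, C[2] = BA, C[3] = 36, C[4] = ED, C[5] = 26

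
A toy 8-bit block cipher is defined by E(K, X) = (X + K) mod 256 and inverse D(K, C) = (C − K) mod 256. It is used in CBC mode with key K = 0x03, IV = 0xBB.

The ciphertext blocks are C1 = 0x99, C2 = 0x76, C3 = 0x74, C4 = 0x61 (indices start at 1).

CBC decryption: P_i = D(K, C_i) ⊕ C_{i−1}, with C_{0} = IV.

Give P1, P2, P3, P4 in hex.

P1 = 0x2D, P2 = 0xEA, P3 = 0x07, P4 = 0x2A

P1: D(K, 0x99) = 0x96; 0x96 ⊕ 0xBB = 0x2D.
P2: D(K, 0x76) = 0x73; 0x73 ⊕ 0x99 = 0xEA.
P3: D(K, 0x74) = 0x71; 0x71 ⊕ 0x76 = 0x07.
P4: D(K, 0x61) = 0x5E; 0x5E ⊕ 0x74 = 0x2A.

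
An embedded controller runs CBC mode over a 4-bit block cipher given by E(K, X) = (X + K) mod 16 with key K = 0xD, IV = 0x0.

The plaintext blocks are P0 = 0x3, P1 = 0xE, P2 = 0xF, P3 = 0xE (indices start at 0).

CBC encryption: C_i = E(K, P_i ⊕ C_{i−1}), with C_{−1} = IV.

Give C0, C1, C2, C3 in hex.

C0 = 0x0, C1 = 0xB, C2 = 0x1, C3 = 0xC

C0: P0 ⊕ 0x0 = 0x3; E(K, 0x3) = 0x0.
C1: P1 ⊕ 0x0 = 0xE; E(K, 0xE) = 0xB.
C2: P2 ⊕ 0xB = 0x4; E(K, 0x4) = 0x1.
C3: P3 ⊕ 0x1 = 0xF; E(K, 0xF) = 0xC.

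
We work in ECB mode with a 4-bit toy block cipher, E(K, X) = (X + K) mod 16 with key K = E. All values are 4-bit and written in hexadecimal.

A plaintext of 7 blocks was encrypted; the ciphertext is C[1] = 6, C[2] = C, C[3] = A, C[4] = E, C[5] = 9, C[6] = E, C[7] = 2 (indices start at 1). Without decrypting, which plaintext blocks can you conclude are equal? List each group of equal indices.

P[4] = P[6]

ECB encrypts each block independently with the same key, so equal ciphertext blocks imply equal plaintext blocks.
C[4] = C[6] = E, so P[4] = P[6].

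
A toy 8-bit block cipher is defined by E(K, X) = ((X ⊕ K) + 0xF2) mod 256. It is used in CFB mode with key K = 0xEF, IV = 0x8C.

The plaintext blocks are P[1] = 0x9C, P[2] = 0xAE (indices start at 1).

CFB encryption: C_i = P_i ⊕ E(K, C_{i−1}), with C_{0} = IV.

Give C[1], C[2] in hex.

C[1]: E(K, 0x8C) = 0x55; 0x9C ⊕ 0x55 = 0xC9.
C[2]: E(K, 0xC9) = 0x18; 0xAE ⊕ 0x18 = 0xB6.

C[1] = 0xC9, C[2] = 0xB6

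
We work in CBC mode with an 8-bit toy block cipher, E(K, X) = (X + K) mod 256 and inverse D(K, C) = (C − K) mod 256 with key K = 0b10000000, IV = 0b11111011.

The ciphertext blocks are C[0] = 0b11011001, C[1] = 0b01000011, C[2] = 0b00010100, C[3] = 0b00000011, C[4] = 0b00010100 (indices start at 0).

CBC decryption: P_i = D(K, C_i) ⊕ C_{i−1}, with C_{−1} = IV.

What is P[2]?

P[2] = 0b11010111

P[2]: D(K, 0b00010100) = 0b10010100; 0b10010100 ⊕ 0b01000011 = 0b11010111.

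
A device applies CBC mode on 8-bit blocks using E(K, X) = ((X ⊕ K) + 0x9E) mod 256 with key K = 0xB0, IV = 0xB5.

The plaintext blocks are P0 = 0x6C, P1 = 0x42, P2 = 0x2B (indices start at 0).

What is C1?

C1 = 0x93

CBC encryption: C_i = E(K, P_i ⊕ C_{i−1}), with C_{−1} = IV.
C0: P0 ⊕ 0xB5 = 0xD9; E(K, 0xD9) = 0x07.
C1: P1 ⊕ 0x07 = 0x45; E(K, 0x45) = 0x93.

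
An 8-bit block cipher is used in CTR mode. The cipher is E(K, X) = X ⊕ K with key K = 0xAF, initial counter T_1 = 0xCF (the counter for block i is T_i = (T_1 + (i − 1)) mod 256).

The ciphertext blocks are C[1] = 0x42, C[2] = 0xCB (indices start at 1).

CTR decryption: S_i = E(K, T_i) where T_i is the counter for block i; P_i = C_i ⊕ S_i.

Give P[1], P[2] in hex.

P[1] = 0x22, P[2] = 0xB4

P[1]: T = 0xCF, S = E(K, T) = 0x60; 0x42 ⊕ 0x60 = 0x22.
P[2]: T = 0xD0, S = E(K, T) = 0x7F; 0xCB ⊕ 0x7F = 0xB4.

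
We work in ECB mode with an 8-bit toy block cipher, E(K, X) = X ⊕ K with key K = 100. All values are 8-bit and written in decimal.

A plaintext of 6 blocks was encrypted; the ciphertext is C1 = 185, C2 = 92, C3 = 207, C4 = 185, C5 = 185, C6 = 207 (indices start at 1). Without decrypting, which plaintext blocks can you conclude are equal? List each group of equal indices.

ECB encrypts each block independently with the same key, so equal ciphertext blocks imply equal plaintext blocks.
C1 = C4 = C5 = 185, so P1 = P4 = P5.
C3 = C6 = 207, so P3 = P6.

P1 = P4 = P5; P3 = P6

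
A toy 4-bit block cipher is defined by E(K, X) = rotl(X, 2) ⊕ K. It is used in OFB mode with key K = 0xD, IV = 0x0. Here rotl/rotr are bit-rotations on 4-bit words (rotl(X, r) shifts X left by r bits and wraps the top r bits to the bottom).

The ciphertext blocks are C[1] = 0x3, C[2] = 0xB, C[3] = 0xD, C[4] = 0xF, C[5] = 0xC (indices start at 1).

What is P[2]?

P[2] = 0x1

OFB decryption: S_i = E(K, S_{i−1}) with S_{0} = IV; P_i = C_i ⊕ S_i.
P[1]: S = E(K, 0x0) = 0xD; 0x3 ⊕ 0xD = 0xE.
P[2]: S = E(K, 0xD) = 0xA; 0xB ⊕ 0xA = 0x1.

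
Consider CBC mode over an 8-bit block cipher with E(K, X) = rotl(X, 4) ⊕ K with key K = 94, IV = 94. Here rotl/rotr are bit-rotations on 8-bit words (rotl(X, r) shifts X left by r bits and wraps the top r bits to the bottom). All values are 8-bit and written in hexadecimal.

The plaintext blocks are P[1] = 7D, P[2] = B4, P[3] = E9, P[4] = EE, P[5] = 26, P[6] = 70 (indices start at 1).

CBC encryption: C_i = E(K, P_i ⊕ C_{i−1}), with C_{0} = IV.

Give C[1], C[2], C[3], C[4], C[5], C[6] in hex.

C[1]: P[1] ⊕ 94 = E9; E(K, E9) = 0A.
C[2]: P[2] ⊕ 0A = BE; E(K, BE) = 7F.
C[3]: P[3] ⊕ 7F = 96; E(K, 96) = FD.
C[4]: P[4] ⊕ FD = 13; E(K, 13) = A5.
C[5]: P[5] ⊕ A5 = 83; E(K, 83) = AC.
C[6]: P[6] ⊕ AC = DC; E(K, DC) = 59.

C[1] = 0A, C[2] = 7F, C[3] = FD, C[4] = A5, C[5] = AC, C[6] = 59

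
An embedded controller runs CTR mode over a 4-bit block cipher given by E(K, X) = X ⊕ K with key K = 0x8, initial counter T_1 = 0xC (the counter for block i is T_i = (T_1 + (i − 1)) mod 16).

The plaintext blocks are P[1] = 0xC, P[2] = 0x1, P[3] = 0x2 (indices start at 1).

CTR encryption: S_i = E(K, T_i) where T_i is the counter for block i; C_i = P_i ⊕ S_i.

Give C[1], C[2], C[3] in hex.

C[1] = 0x8, C[2] = 0x4, C[3] = 0x4

C[1]: T = 0xC, S = E(K, T) = 0x4; 0xC ⊕ 0x4 = 0x8.
C[2]: T = 0xD, S = E(K, T) = 0x5; 0x1 ⊕ 0x5 = 0x4.
C[3]: T = 0xE, S = E(K, T) = 0x6; 0x2 ⊕ 0x6 = 0x4.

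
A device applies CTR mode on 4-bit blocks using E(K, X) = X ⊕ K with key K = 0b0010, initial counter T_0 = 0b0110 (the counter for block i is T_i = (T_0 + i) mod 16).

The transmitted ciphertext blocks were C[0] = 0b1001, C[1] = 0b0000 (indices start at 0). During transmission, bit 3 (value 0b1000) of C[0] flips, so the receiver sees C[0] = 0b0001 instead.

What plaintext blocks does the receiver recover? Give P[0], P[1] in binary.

P[0] = 0b0101, P[1] = 0b0101

CTR decryption: S_i = E(K, T_i) where T_i is the counter for block i; P_i = C_i ⊕ S_i.
Only C[0] changed, to 0b0001. In CTR, a change in C_i flips the same bit in P_i only; the keystream is unaffected. Decrypting the received ciphertext:
P[0]: T = 0b0110, S = E(K, T) = 0b0100; 0b0001 ⊕ 0b0100 = 0b0101.
P[1]: T = 0b0111, S = E(K, T) = 0b0101; 0b0000 ⊕ 0b0101 = 0b0101.
Blocks that differ from the original plaintext: P[0].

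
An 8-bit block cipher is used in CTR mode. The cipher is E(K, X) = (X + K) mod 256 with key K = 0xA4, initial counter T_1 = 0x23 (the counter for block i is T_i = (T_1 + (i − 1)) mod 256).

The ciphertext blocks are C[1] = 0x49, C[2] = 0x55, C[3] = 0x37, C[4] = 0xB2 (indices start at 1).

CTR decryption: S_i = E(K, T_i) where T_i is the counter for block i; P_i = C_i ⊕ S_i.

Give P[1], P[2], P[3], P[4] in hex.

P[1]: T = 0x23, S = E(K, T) = 0xC7; 0x49 ⊕ 0xC7 = 0x8E.
P[2]: T = 0x24, S = E(K, T) = 0xC8; 0x55 ⊕ 0xC8 = 0x9D.
P[3]: T = 0x25, S = E(K, T) = 0xC9; 0x37 ⊕ 0xC9 = 0xFE.
P[4]: T = 0x26, S = E(K, T) = 0xCA; 0xB2 ⊕ 0xCA = 0x78.

P[1] = 0x8E, P[2] = 0x9D, P[3] = 0xFE, P[4] = 0x78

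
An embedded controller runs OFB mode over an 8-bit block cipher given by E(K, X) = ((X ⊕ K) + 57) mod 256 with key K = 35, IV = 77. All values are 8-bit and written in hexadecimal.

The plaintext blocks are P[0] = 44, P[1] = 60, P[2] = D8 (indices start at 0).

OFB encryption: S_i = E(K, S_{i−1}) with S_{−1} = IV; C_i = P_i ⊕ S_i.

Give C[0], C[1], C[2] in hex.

C[0]: S = E(K, 77) = 99; 44 ⊕ 99 = DD.
C[1]: S = E(K, 99) = 03; 60 ⊕ 03 = 63.
C[2]: S = E(K, 03) = 8D; D8 ⊕ 8D = 55.

C[0] = DD, C[1] = 63, C[2] = 55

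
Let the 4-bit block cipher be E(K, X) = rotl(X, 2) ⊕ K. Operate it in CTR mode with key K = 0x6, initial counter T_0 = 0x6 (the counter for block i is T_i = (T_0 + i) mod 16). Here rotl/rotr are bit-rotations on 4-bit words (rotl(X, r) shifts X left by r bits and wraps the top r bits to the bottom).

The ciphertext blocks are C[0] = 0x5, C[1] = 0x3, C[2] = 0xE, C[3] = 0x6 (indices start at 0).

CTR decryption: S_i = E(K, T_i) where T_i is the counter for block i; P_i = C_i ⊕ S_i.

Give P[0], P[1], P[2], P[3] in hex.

P[0]: T = 0x6, S = E(K, T) = 0xF; 0x5 ⊕ 0xF = 0xA.
P[1]: T = 0x7, S = E(K, T) = 0xB; 0x3 ⊕ 0xB = 0x8.
P[2]: T = 0x8, S = E(K, T) = 0x4; 0xE ⊕ 0x4 = 0xA.
P[3]: T = 0x9, S = E(K, T) = 0x0; 0x6 ⊕ 0x0 = 0x6.

P[0] = 0xA, P[1] = 0x8, P[2] = 0xA, P[3] = 0x6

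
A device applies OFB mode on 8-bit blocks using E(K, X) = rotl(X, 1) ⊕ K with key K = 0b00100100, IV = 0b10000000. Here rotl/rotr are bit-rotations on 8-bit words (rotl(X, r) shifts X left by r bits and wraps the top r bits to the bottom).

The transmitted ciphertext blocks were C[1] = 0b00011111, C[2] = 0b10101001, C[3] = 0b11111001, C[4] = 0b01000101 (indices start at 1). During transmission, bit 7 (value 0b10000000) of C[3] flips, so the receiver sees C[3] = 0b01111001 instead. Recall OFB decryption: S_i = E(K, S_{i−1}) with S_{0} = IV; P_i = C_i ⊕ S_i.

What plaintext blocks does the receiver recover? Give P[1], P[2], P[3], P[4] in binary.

Only C[3] changed, to 0b01111001. In OFB, a change in C_i flips the same bit in P_i only; the keystream is unaffected. Decrypting the received ciphertext:
P[1]: S = E(K, 0b10000000) = 0b00100101; 0b00011111 ⊕ 0b00100101 = 0b00111010.
P[2]: S = E(K, 0b00100101) = 0b01101110; 0b10101001 ⊕ 0b01101110 = 0b11000111.
P[3]: S = E(K, 0b01101110) = 0b11111000; 0b01111001 ⊕ 0b11111000 = 0b10000001.
P[4]: S = E(K, 0b11111000) = 0b11010101; 0b01000101 ⊕ 0b11010101 = 0b10010000.
Blocks that differ from the original plaintext: P[3].

P[1] = 0b00111010, P[2] = 0b11000111, P[3] = 0b10000001, P[4] = 0b10010000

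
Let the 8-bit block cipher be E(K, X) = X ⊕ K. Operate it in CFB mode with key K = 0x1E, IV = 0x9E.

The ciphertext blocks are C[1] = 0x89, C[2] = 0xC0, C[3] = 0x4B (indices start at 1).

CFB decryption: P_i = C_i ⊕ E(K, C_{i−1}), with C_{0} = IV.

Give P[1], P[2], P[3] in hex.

P[1] = 0x09, P[2] = 0x57, P[3] = 0x95

P[1]: E(K, 0x9E) = 0x80; 0x89 ⊕ 0x80 = 0x09.
P[2]: E(K, 0x89) = 0x97; 0xC0 ⊕ 0x97 = 0x57.
P[3]: E(K, 0xC0) = 0xDE; 0x4B ⊕ 0xDE = 0x95.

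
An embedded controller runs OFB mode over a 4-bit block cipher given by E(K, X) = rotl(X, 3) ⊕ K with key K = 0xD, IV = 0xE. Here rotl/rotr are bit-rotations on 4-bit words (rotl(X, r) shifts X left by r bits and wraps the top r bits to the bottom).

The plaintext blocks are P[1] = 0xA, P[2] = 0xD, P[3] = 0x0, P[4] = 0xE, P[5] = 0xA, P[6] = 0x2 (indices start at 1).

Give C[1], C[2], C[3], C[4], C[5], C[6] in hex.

C[1] = 0x0, C[2] = 0x5, C[3] = 0x9, C[4] = 0xF, C[5] = 0xF, C[6] = 0x5

OFB encryption: S_i = E(K, S_{i−1}) with S_{0} = IV; C_i = P_i ⊕ S_i.
C[1]: S = E(K, 0xE) = 0xA; 0xA ⊕ 0xA = 0x0.
C[2]: S = E(K, 0xA) = 0x8; 0xD ⊕ 0x8 = 0x5.
C[3]: S = E(K, 0x8) = 0x9; 0x0 ⊕ 0x9 = 0x9.
C[4]: S = E(K, 0x9) = 0x1; 0xE ⊕ 0x1 = 0xF.
C[5]: S = E(K, 0x1) = 0x5; 0xA ⊕ 0x5 = 0xF.
C[6]: S = E(K, 0x5) = 0x7; 0x2 ⊕ 0x7 = 0x5.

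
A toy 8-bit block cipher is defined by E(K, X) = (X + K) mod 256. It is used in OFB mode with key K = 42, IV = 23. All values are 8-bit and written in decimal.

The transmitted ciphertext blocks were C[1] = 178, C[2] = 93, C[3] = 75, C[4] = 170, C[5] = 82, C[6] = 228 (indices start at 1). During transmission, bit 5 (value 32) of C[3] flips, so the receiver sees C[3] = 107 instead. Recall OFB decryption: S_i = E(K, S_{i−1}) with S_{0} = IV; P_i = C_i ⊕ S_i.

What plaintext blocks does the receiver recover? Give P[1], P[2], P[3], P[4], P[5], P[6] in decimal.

P[1] = 243, P[2] = 54, P[3] = 254, P[4] = 21, P[5] = 187, P[6] = 247

Only C[3] changed, to 107. In OFB, a change in C_i flips the same bit in P_i only; the keystream is unaffected. Decrypting the received ciphertext:
P[1]: S = E(K, 23) = 65; 178 ⊕ 65 = 243.
P[2]: S = E(K, 65) = 107; 93 ⊕ 107 = 54.
P[3]: S = E(K, 107) = 149; 107 ⊕ 149 = 254.
P[4]: S = E(K, 149) = 191; 170 ⊕ 191 = 21.
P[5]: S = E(K, 191) = 233; 82 ⊕ 233 = 187.
P[6]: S = E(K, 233) = 19; 228 ⊕ 19 = 247.
Blocks that differ from the original plaintext: P[3].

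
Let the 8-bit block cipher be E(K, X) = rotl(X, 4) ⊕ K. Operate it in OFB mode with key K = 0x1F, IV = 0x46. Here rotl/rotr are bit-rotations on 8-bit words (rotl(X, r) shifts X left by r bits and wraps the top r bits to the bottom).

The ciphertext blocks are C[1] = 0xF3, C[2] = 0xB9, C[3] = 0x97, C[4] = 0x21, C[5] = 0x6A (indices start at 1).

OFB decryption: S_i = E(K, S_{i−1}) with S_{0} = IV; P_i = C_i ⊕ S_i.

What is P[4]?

P[4] = 0x67

P[1]: S = E(K, 0x46) = 0x7B; 0xF3 ⊕ 0x7B = 0x88.
P[2]: S = E(K, 0x7B) = 0xA8; 0xB9 ⊕ 0xA8 = 0x11.
P[3]: S = E(K, 0xA8) = 0x95; 0x97 ⊕ 0x95 = 0x02.
P[4]: S = E(K, 0x95) = 0x46; 0x21 ⊕ 0x46 = 0x67.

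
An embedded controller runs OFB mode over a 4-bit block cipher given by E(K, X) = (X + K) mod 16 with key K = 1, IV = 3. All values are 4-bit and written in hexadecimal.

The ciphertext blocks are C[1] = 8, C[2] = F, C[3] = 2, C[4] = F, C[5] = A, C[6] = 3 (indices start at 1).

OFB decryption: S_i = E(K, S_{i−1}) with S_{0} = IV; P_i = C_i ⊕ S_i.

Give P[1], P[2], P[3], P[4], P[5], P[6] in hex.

P[1]: S = E(K, 3) = 4; 8 ⊕ 4 = C.
P[2]: S = E(K, 4) = 5; F ⊕ 5 = A.
P[3]: S = E(K, 5) = 6; 2 ⊕ 6 = 4.
P[4]: S = E(K, 6) = 7; F ⊕ 7 = 8.
P[5]: S = E(K, 7) = 8; A ⊕ 8 = 2.
P[6]: S = E(K, 8) = 9; 3 ⊕ 9 = A.

P[1] = C, P[2] = A, P[3] = 4, P[4] = 8, P[5] = 2, P[6] = A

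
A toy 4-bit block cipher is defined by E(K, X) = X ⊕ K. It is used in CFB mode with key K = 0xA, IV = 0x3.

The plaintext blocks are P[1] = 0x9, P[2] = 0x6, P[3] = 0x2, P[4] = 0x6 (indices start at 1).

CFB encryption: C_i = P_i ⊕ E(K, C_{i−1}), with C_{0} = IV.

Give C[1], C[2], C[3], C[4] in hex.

C[1] = 0x0, C[2] = 0xC, C[3] = 0x4, C[4] = 0x8

C[1]: E(K, 0x3) = 0x9; 0x9 ⊕ 0x9 = 0x0.
C[2]: E(K, 0x0) = 0xA; 0x6 ⊕ 0xA = 0xC.
C[3]: E(K, 0xC) = 0x6; 0x2 ⊕ 0x6 = 0x4.
C[4]: E(K, 0x4) = 0xE; 0x6 ⊕ 0xE = 0x8.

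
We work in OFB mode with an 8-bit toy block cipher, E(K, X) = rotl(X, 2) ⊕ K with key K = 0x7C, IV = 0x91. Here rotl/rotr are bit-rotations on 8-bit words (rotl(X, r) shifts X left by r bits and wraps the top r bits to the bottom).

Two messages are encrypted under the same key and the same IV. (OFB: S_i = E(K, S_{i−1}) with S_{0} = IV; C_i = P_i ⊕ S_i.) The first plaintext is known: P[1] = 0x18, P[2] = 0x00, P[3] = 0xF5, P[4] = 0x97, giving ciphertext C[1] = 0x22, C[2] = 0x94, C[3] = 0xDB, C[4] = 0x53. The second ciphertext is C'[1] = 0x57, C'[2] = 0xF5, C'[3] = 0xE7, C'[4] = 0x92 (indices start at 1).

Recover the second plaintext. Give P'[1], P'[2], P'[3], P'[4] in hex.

In OFB with a reused IV, both messages share the same keystream S_i, so C_i ⊕ C'_i = P_i ⊕ P'_i and thus P'_i = P_i ⊕ C_i ⊕ C'_i.
P'[1]: 0x18 ⊕ 0x22 ⊕ 0x57 = 0x6D.
P'[2]: 0x00 ⊕ 0x94 ⊕ 0xF5 = 0x61.
P'[3]: 0xF5 ⊕ 0xDB ⊕ 0xE7 = 0xC9.
P'[4]: 0x97 ⊕ 0x53 ⊕ 0x92 = 0x56.

P'[1] = 0x6D, P'[2] = 0x61, P'[3] = 0xC9, P'[4] = 0x56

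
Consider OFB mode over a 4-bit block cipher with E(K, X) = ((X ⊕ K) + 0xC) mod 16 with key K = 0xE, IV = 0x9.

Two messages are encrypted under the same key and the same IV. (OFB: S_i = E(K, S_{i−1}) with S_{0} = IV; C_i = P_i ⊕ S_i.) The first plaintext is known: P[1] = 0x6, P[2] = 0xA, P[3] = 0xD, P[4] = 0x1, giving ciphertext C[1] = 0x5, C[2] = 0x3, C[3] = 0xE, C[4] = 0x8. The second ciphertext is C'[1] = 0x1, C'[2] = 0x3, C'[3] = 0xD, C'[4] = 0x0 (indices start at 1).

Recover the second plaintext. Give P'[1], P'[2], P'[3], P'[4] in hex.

In OFB with a reused IV, both messages share the same keystream S_i, so C_i ⊕ C'_i = P_i ⊕ P'_i and thus P'_i = P_i ⊕ C_i ⊕ C'_i.
P'[1]: 0x6 ⊕ 0x5 ⊕ 0x1 = 0x2.
P'[2]: 0xA ⊕ 0x3 ⊕ 0x3 = 0xA.
P'[3]: 0xD ⊕ 0xE ⊕ 0xD = 0xE.
P'[4]: 0x1 ⊕ 0x8 ⊕ 0x0 = 0x9.

P'[1] = 0x2, P'[2] = 0xA, P'[3] = 0xE, P'[4] = 0x9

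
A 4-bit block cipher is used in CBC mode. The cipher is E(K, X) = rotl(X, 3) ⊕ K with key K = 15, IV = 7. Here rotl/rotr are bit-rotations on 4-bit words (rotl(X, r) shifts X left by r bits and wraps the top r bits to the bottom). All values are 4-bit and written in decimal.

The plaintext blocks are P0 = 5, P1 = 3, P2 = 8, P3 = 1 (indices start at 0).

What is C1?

C1 = 1

CBC encryption: C_i = E(K, P_i ⊕ C_{i−1}), with C_{−1} = IV.
C0: P0 ⊕ 7 = 2; E(K, 2) = 14.
C1: P1 ⊕ 14 = 13; E(K, 13) = 1.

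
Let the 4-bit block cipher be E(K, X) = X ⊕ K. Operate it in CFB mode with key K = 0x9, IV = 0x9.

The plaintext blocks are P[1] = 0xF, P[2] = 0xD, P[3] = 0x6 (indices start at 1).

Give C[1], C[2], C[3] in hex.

C[1] = 0xF, C[2] = 0xB, C[3] = 0x4

CFB encryption: C_i = P_i ⊕ E(K, C_{i−1}), with C_{0} = IV.
C[1]: E(K, 0x9) = 0x0; 0xF ⊕ 0x0 = 0xF.
C[2]: E(K, 0xF) = 0x6; 0xD ⊕ 0x6 = 0xB.
C[3]: E(K, 0xB) = 0x2; 0x6 ⊕ 0x2 = 0x4.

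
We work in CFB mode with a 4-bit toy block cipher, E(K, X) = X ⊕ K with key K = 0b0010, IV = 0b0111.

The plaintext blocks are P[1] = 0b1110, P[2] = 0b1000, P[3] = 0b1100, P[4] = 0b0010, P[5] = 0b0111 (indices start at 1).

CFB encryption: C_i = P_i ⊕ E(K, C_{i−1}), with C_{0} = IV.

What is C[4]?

C[1]: E(K, 0b0111) = 0b0101; 0b1110 ⊕ 0b0101 = 0b1011.
C[2]: E(K, 0b1011) = 0b1001; 0b1000 ⊕ 0b1001 = 0b0001.
C[3]: E(K, 0b0001) = 0b0011; 0b1100 ⊕ 0b0011 = 0b1111.
C[4]: E(K, 0b1111) = 0b1101; 0b0010 ⊕ 0b1101 = 0b1111.

C[4] = 0b1111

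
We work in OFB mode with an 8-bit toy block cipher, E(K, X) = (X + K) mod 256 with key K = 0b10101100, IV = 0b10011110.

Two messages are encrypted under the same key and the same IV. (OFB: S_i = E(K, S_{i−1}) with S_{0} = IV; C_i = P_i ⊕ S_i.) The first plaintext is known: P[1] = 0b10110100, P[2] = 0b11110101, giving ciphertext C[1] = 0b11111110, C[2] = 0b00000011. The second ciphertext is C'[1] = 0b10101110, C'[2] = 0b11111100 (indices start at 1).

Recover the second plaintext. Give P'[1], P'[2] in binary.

In OFB with a reused IV, both messages share the same keystream S_i, so C_i ⊕ C'_i = P_i ⊕ P'_i and thus P'_i = P_i ⊕ C_i ⊕ C'_i.
P'[1]: 0b10110100 ⊕ 0b11111110 ⊕ 0b10101110 = 0b11100100.
P'[2]: 0b11110101 ⊕ 0b00000011 ⊕ 0b11111100 = 0b00001010.

P'[1] = 0b11100100, P'[2] = 0b00001010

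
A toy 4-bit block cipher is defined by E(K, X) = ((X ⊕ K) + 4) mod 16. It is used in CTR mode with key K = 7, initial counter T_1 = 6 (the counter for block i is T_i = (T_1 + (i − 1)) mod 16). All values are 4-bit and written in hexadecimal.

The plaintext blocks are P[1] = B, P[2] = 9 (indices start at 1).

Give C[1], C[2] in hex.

C[1] = E, C[2] = D

CTR encryption: S_i = E(K, T_i) where T_i is the counter for block i; C_i = P_i ⊕ S_i.
C[1]: T = 6, S = E(K, T) = 5; B ⊕ 5 = E.
C[2]: T = 7, S = E(K, T) = 4; 9 ⊕ 4 = D.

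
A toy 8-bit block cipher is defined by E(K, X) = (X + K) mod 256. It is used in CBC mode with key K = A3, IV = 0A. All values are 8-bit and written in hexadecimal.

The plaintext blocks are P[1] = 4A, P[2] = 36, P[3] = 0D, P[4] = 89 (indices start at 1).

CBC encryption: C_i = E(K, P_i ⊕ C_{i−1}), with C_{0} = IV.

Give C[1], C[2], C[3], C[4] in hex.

C[1]: P[1] ⊕ 0A = 40; E(K, 40) = E3.
C[2]: P[2] ⊕ E3 = D5; E(K, D5) = 78.
C[3]: P[3] ⊕ 78 = 75; E(K, 75) = 18.
C[4]: P[4] ⊕ 18 = 91; E(K, 91) = 34.

C[1] = E3, C[2] = 78, C[3] = 18, C[4] = 34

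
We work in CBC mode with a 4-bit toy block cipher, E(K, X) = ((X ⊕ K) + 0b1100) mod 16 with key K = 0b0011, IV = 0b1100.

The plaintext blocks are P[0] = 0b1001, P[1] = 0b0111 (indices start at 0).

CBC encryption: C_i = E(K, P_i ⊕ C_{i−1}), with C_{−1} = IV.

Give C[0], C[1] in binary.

C[0]: P[0] ⊕ 0b1100 = 0b0101; E(K, 0b0101) = 0b0010.
C[1]: P[1] ⊕ 0b0010 = 0b0101; E(K, 0b0101) = 0b0010.

C[0] = 0b0010, C[1] = 0b0010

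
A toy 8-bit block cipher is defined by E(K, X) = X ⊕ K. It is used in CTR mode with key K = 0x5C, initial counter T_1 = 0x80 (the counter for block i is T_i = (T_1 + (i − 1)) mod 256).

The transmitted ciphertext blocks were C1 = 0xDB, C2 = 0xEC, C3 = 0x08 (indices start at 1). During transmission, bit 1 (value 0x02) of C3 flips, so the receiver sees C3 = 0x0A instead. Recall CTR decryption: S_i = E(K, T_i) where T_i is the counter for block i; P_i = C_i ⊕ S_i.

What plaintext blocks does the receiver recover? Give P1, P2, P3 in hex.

P1 = 0x07, P2 = 0x31, P3 = 0xD4

Only C3 changed, to 0x0A. In CTR, a change in C_i flips the same bit in P_i only; the keystream is unaffected. Decrypting the received ciphertext:
P1: T = 0x80, S = E(K, T) = 0xDC; 0xDB ⊕ 0xDC = 0x07.
P2: T = 0x81, S = E(K, T) = 0xDD; 0xEC ⊕ 0xDD = 0x31.
P3: T = 0x82, S = E(K, T) = 0xDE; 0x0A ⊕ 0xDE = 0xD4.
Blocks that differ from the original plaintext: P3.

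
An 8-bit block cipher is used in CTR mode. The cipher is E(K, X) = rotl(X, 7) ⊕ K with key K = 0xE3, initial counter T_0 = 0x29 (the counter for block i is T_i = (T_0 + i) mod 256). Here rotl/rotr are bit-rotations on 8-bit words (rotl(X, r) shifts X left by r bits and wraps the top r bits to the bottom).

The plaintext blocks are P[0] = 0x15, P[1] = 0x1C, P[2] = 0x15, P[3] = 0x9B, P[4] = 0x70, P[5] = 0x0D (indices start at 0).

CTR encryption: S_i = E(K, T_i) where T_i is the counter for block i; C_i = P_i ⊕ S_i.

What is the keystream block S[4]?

C[0]: T = 0x29, S = E(K, T) = 0x77; 0x15 ⊕ 0x77 = 0x62.
C[1]: T = 0x2A, S = E(K, T) = 0xF6; 0x1C ⊕ 0xF6 = 0xEA.
C[2]: T = 0x2B, S = E(K, T) = 0x76; 0x15 ⊕ 0x76 = 0x63.
C[3]: T = 0x2C, S = E(K, T) = 0xF5; 0x9B ⊕ 0xF5 = 0x6E.
C[4]: T = 0x2D, S = E(K, T) = 0x75; 0x70 ⊕ 0x75 = 0x05.
So S[4] = 0x75.

0x75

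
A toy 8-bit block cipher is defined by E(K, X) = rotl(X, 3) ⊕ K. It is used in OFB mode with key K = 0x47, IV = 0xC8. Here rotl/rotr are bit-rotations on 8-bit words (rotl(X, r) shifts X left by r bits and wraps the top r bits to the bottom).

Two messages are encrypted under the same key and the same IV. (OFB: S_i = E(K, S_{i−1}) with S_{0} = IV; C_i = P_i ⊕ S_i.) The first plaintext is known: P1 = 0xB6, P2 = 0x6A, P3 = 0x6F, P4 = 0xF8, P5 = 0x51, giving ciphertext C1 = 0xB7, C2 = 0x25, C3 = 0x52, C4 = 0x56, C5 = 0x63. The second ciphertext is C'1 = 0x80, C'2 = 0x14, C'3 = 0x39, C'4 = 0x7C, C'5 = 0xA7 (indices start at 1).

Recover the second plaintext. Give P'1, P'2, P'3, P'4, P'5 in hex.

P'1 = 0x81, P'2 = 0x5B, P'3 = 0x04, P'4 = 0xD2, P'5 = 0x95

In OFB with a reused IV, both messages share the same keystream S_i, so C_i ⊕ C'_i = P_i ⊕ P'_i and thus P'_i = P_i ⊕ C_i ⊕ C'_i.
P'1: 0xB6 ⊕ 0xB7 ⊕ 0x80 = 0x81.
P'2: 0x6A ⊕ 0x25 ⊕ 0x14 = 0x5B.
P'3: 0x6F ⊕ 0x52 ⊕ 0x39 = 0x04.
P'4: 0xF8 ⊕ 0x56 ⊕ 0x7C = 0xD2.
P'5: 0x51 ⊕ 0x63 ⊕ 0xA7 = 0x95.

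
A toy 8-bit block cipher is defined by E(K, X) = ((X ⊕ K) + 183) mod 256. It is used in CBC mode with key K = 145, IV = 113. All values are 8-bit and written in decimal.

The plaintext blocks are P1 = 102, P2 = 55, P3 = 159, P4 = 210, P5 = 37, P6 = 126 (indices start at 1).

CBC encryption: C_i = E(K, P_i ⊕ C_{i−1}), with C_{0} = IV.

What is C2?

C1: P1 ⊕ 113 = 23; E(K, 23) = 61.
C2: P2 ⊕ 61 = 10; E(K, 10) = 82.

C2 = 82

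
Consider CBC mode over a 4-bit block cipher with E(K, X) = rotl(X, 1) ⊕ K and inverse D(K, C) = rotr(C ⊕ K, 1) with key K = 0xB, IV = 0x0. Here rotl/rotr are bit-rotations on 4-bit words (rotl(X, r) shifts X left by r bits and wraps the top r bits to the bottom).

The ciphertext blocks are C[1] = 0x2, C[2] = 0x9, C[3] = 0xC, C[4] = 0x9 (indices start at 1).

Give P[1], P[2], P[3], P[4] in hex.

CBC decryption: P_i = D(K, C_i) ⊕ C_{i−1}, with C_{0} = IV.
P[1]: D(K, 0x2) = 0xC; 0xC ⊕ 0x0 = 0xC.
P[2]: D(K, 0x9) = 0x1; 0x1 ⊕ 0x2 = 0x3.
P[3]: D(K, 0xC) = 0xB; 0xB ⊕ 0x9 = 0x2.
P[4]: D(K, 0x9) = 0x1; 0x1 ⊕ 0xC = 0xD.

P[1] = 0xC, P[2] = 0x3, P[3] = 0x2, P[4] = 0xD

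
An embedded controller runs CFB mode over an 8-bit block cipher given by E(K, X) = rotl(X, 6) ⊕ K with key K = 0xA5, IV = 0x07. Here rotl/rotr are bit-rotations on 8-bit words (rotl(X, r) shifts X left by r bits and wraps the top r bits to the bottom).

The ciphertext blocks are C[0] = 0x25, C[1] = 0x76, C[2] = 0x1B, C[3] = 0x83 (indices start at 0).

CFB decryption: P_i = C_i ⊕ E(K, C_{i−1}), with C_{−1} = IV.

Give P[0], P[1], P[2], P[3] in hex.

P[0] = 0x41, P[1] = 0x9A, P[2] = 0x23, P[3] = 0xE0

P[0]: E(K, 0x07) = 0x64; 0x25 ⊕ 0x64 = 0x41.
P[1]: E(K, 0x25) = 0xEC; 0x76 ⊕ 0xEC = 0x9A.
P[2]: E(K, 0x76) = 0x38; 0x1B ⊕ 0x38 = 0x23.
P[3]: E(K, 0x1B) = 0x63; 0x83 ⊕ 0x63 = 0xE0.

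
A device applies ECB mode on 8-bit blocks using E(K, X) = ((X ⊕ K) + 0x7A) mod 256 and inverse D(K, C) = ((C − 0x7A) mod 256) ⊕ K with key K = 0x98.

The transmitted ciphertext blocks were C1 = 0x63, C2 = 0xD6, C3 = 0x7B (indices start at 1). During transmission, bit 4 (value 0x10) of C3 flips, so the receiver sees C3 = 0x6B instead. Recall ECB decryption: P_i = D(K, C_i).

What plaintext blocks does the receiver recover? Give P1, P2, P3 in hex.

Only C3 changed, to 0x6B. In ECB, a change in C_i affects only P_i. Decrypting the received ciphertext:
P1: D(K, 0x63) = 0x71.
P2: D(K, 0xD6) = 0xC4.
P3: D(K, 0x6B) = 0x69.
Blocks that differ from the original plaintext: P3.

P1 = 0x71, P2 = 0xC4, P3 = 0x69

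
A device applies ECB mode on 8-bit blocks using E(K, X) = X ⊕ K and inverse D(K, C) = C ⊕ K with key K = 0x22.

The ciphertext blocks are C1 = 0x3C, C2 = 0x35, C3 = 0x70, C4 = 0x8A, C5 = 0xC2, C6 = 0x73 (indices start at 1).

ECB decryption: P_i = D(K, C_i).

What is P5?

P5: D(K, 0xC2) = 0xE0.

P5 = 0xE0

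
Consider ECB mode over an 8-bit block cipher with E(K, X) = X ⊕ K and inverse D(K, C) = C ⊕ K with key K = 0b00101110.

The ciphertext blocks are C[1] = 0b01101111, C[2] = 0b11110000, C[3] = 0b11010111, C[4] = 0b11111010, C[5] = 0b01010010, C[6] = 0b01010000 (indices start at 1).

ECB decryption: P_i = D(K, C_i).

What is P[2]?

P[2]: D(K, 0b11110000) = 0b11011110.

P[2] = 0b11011110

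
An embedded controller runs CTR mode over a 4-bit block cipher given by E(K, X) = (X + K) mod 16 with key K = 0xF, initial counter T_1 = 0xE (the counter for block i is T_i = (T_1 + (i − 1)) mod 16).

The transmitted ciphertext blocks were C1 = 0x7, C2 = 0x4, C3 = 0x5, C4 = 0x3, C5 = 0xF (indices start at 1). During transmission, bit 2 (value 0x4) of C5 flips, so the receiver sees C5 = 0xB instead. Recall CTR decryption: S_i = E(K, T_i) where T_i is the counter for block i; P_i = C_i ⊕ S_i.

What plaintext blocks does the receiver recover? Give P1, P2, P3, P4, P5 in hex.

Only C5 changed, to 0xB. In CTR, a change in C_i flips the same bit in P_i only; the keystream is unaffected. Decrypting the received ciphertext:
P1: T = 0xE, S = E(K, T) = 0xD; 0x7 ⊕ 0xD = 0xA.
P2: T = 0xF, S = E(K, T) = 0xE; 0x4 ⊕ 0xE = 0xA.
P3: T = 0x0, S = E(K, T) = 0xF; 0x5 ⊕ 0xF = 0xA.
P4: T = 0x1, S = E(K, T) = 0x0; 0x3 ⊕ 0x0 = 0x3.
P5: T = 0x2, S = E(K, T) = 0x1; 0xB ⊕ 0x1 = 0xA.
Blocks that differ from the original plaintext: P5.

P1 = 0xA, P2 = 0xA, P3 = 0xA, P4 = 0x3, P5 = 0xA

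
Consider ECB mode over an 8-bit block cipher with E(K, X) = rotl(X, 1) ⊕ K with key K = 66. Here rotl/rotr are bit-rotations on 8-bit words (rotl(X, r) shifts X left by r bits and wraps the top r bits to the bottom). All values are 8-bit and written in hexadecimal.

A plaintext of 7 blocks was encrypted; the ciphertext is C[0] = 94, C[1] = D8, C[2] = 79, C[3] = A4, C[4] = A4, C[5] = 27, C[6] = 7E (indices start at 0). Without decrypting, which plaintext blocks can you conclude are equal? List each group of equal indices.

ECB encrypts each block independently with the same key, so equal ciphertext blocks imply equal plaintext blocks.
C[3] = C[4] = A4, so P[3] = P[4].

P[3] = P[4]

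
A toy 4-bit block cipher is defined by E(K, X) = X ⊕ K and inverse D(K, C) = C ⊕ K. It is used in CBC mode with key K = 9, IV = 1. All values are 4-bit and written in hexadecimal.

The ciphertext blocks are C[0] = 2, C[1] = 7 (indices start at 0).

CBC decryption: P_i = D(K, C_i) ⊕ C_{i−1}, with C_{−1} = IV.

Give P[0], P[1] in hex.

P[0]: D(K, 2) = B; B ⊕ 1 = A.
P[1]: D(K, 7) = E; E ⊕ 2 = C.

P[0] = A, P[1] = C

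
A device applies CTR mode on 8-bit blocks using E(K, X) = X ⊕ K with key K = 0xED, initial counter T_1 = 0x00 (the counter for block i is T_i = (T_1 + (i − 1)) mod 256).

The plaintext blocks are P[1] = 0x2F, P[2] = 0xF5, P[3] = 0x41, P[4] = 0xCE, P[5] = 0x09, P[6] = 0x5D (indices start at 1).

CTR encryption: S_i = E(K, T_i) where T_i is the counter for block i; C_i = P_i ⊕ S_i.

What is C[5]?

C[5] = 0xE0

C[1]: T = 0x00, S = E(K, T) = 0xED; 0x2F ⊕ 0xED = 0xC2.
C[2]: T = 0x01, S = E(K, T) = 0xEC; 0xF5 ⊕ 0xEC = 0x19.
C[3]: T = 0x02, S = E(K, T) = 0xEF; 0x41 ⊕ 0xEF = 0xAE.
C[4]: T = 0x03, S = E(K, T) = 0xEE; 0xCE ⊕ 0xEE = 0x20.
C[5]: T = 0x04, S = E(K, T) = 0xE9; 0x09 ⊕ 0xE9 = 0xE0.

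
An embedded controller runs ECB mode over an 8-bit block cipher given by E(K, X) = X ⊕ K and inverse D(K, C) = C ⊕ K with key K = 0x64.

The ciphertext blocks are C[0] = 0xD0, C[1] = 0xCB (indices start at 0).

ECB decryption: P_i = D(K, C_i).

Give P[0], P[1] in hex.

P[0]: D(K, 0xD0) = 0xB4.
P[1]: D(K, 0xCB) = 0xAF.

P[0] = 0xB4, P[1] = 0xAF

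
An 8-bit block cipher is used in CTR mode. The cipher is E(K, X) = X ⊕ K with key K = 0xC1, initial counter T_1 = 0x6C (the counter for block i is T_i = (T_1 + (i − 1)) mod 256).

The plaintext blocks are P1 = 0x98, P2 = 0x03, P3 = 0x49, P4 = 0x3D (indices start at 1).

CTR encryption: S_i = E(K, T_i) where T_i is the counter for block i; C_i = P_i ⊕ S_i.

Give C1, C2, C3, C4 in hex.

C1 = 0x35, C2 = 0xAF, C3 = 0xE6, C4 = 0x93

C1: T = 0x6C, S = E(K, T) = 0xAD; 0x98 ⊕ 0xAD = 0x35.
C2: T = 0x6D, S = E(K, T) = 0xAC; 0x03 ⊕ 0xAC = 0xAF.
C3: T = 0x6E, S = E(K, T) = 0xAF; 0x49 ⊕ 0xAF = 0xE6.
C4: T = 0x6F, S = E(K, T) = 0xAE; 0x3D ⊕ 0xAE = 0x93.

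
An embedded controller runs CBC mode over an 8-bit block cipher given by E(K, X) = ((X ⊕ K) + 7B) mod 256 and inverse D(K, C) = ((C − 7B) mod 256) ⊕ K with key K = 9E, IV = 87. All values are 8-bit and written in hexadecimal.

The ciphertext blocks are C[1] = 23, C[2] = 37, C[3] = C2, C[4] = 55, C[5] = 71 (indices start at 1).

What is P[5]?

P[5] = 3D

CBC decryption: P_i = D(K, C_i) ⊕ C_{i−1}, with C_{0} = IV.
P[5]: D(K, 71) = 68; 68 ⊕ 55 = 3D.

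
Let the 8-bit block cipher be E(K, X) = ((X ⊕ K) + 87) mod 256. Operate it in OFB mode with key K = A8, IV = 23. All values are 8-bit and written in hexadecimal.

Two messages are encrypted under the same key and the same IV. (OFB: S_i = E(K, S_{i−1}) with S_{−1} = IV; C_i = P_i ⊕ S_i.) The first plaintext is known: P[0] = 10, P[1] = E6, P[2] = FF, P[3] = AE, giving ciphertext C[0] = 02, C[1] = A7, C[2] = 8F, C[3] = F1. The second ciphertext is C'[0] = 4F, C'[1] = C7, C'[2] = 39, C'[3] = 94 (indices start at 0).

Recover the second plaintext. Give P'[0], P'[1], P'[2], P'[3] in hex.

P'[0] = 5D, P'[1] = 86, P'[2] = 49, P'[3] = CB

In OFB with a reused IV, both messages share the same keystream S_i, so C_i ⊕ C'_i = P_i ⊕ P'_i and thus P'_i = P_i ⊕ C_i ⊕ C'_i.
P'[0]: 10 ⊕ 02 ⊕ 4F = 5D.
P'[1]: E6 ⊕ A7 ⊕ C7 = 86.
P'[2]: FF ⊕ 8F ⊕ 39 = 49.
P'[3]: AE ⊕ F1 ⊕ 94 = CB.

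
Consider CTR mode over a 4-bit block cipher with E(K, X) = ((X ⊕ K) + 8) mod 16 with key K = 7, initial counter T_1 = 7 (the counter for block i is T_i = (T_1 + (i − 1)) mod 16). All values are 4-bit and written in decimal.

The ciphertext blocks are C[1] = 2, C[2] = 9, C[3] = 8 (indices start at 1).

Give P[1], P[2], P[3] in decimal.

P[1] = 10, P[2] = 14, P[3] = 14

CTR decryption: S_i = E(K, T_i) where T_i is the counter for block i; P_i = C_i ⊕ S_i.
P[1]: T = 7, S = E(K, T) = 8; 2 ⊕ 8 = 10.
P[2]: T = 8, S = E(K, T) = 7; 9 ⊕ 7 = 14.
P[3]: T = 9, S = E(K, T) = 6; 8 ⊕ 6 = 14.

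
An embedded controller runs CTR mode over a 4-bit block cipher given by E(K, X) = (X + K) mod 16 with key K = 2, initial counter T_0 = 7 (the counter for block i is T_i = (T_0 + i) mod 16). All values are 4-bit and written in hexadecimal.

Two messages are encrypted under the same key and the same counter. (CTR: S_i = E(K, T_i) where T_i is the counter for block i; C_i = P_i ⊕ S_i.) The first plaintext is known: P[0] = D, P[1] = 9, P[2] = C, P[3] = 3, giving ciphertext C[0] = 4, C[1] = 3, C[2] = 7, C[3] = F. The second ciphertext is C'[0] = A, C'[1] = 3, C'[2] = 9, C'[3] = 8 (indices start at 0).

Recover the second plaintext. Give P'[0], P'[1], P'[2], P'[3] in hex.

In CTR with a reused counter, both messages share the same keystream S_i, so C_i ⊕ C'_i = P_i ⊕ P'_i and thus P'_i = P_i ⊕ C_i ⊕ C'_i.
P'[0]: D ⊕ 4 ⊕ A = 3.
P'[1]: 9 ⊕ 3 ⊕ 3 = 9.
P'[2]: C ⊕ 7 ⊕ 9 = 2.
P'[3]: 3 ⊕ F ⊕ 8 = 4.

P'[0] = 3, P'[1] = 9, P'[2] = 2, P'[3] = 4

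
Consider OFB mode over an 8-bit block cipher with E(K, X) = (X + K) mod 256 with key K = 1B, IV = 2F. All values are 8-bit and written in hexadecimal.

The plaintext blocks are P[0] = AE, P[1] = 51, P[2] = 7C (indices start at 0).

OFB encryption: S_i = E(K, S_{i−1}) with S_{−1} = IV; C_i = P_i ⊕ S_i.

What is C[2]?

C[0]: S = E(K, 2F) = 4A; AE ⊕ 4A = E4.
C[1]: S = E(K, 4A) = 65; 51 ⊕ 65 = 34.
C[2]: S = E(K, 65) = 80; 7C ⊕ 80 = FC.

C[2] = FC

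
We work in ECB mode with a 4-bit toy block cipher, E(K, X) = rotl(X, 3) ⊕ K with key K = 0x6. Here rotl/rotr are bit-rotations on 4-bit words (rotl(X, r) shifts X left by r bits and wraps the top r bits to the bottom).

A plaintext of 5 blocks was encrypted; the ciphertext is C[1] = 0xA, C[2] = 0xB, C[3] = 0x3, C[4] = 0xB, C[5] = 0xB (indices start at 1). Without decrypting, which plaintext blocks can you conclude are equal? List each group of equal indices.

ECB encrypts each block independently with the same key, so equal ciphertext blocks imply equal plaintext blocks.
C[2] = C[4] = C[5] = 0xB, so P[2] = P[4] = P[5].

P[2] = P[4] = P[5]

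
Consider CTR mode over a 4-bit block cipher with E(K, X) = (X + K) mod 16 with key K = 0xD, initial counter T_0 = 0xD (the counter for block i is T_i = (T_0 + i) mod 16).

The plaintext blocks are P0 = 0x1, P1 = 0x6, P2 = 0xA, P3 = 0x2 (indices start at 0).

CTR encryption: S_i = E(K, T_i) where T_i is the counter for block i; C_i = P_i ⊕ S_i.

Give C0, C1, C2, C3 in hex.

C0 = 0xB, C1 = 0xD, C2 = 0x6, C3 = 0xF

C0: T = 0xD, S = E(K, T) = 0xA; 0x1 ⊕ 0xA = 0xB.
C1: T = 0xE, S = E(K, T) = 0xB; 0x6 ⊕ 0xB = 0xD.
C2: T = 0xF, S = E(K, T) = 0xC; 0xA ⊕ 0xC = 0x6.
C3: T = 0x0, S = E(K, T) = 0xD; 0x2 ⊕ 0xD = 0xF.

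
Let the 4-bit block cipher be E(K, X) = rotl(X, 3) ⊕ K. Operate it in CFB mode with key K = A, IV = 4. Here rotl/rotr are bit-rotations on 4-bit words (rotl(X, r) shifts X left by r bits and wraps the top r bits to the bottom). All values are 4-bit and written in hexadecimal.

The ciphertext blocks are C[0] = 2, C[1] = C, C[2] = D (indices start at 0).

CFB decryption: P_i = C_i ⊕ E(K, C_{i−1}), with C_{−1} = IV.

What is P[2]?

P[2]: E(K, C) = C; D ⊕ C = 1.

P[2] = 1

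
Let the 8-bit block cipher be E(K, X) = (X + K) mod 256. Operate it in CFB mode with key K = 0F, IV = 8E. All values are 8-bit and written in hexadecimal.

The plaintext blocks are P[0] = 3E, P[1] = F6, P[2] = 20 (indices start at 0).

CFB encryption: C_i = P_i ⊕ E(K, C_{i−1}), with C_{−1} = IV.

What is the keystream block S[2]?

53

C[0]: E(K, 8E) = 9D; 3E ⊕ 9D = A3.
C[1]: E(K, A3) = B2; F6 ⊕ B2 = 44.
C[2]: E(K, 44) = 53; 20 ⊕ 53 = 73.
So S[2] = 53.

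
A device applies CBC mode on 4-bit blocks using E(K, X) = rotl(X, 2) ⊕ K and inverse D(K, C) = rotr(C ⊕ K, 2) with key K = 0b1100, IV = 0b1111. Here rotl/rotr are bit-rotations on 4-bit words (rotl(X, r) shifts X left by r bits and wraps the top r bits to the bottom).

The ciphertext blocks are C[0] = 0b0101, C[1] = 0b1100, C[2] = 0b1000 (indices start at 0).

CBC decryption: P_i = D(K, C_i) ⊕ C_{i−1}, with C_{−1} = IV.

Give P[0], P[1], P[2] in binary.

P[0] = 0b1001, P[1] = 0b0101, P[2] = 0b1101

P[0]: D(K, 0b0101) = 0b0110; 0b0110 ⊕ 0b1111 = 0b1001.
P[1]: D(K, 0b1100) = 0b0000; 0b0000 ⊕ 0b0101 = 0b0101.
P[2]: D(K, 0b1000) = 0b0001; 0b0001 ⊕ 0b1100 = 0b1101.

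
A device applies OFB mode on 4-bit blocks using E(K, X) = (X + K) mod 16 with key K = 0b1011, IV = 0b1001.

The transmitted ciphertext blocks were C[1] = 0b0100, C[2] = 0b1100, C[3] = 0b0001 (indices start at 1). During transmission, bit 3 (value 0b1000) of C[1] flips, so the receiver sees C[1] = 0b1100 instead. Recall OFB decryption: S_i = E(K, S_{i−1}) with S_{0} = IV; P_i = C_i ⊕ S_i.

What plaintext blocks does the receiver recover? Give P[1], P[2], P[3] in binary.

P[1] = 0b1000, P[2] = 0b0011, P[3] = 0b1011

Only C[1] changed, to 0b1100. In OFB, a change in C_i flips the same bit in P_i only; the keystream is unaffected. Decrypting the received ciphertext:
P[1]: S = E(K, 0b1001) = 0b0100; 0b1100 ⊕ 0b0100 = 0b1000.
P[2]: S = E(K, 0b0100) = 0b1111; 0b1100 ⊕ 0b1111 = 0b0011.
P[3]: S = E(K, 0b1111) = 0b1010; 0b0001 ⊕ 0b1010 = 0b1011.
Blocks that differ from the original plaintext: P[1].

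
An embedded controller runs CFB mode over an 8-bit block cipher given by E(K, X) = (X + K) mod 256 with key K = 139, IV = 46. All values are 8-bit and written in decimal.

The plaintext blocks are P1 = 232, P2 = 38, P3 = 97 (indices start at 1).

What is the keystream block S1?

CFB encryption: C_i = P_i ⊕ E(K, C_{i−1}), with C_{0} = IV.
C1: E(K, 46) = 185; 232 ⊕ 185 = 81.
So S1 = 185.

185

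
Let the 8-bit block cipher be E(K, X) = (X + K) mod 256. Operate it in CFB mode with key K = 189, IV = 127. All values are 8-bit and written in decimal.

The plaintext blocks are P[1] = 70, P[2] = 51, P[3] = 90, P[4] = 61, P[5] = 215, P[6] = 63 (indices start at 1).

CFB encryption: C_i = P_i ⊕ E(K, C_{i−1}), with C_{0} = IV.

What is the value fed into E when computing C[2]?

C[1]: E(K, 127) = 60; 70 ⊕ 60 = 122.
C[2]: E(K, 122) = 55; 51 ⊕ 55 = 4.
So the input to E for block [2] is 122.

122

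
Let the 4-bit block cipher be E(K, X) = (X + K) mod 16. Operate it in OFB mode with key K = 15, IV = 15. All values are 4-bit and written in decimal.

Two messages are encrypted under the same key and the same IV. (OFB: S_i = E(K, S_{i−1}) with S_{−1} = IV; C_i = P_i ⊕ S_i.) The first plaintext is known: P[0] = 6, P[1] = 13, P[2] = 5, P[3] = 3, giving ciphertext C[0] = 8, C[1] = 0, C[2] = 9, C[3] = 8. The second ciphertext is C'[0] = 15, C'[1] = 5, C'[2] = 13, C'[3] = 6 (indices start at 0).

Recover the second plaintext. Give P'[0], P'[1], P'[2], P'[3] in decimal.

In OFB with a reused IV, both messages share the same keystream S_i, so C_i ⊕ C'_i = P_i ⊕ P'_i and thus P'_i = P_i ⊕ C_i ⊕ C'_i.
P'[0]: 6 ⊕ 8 ⊕ 15 = 1.
P'[1]: 13 ⊕ 0 ⊕ 5 = 8.
P'[2]: 5 ⊕ 9 ⊕ 13 = 1.
P'[3]: 3 ⊕ 8 ⊕ 6 = 13.

P'[0] = 1, P'[1] = 8, P'[2] = 1, P'[3] = 13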